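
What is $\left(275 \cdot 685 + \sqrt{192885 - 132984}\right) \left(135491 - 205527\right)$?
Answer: $-13193031500 - 70036 \sqrt{59901} \approx -1.321 \cdot 10^{10}$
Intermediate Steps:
$\left(275 \cdot 685 + \sqrt{192885 - 132984}\right) \left(135491 - 205527\right) = \left(188375 + \sqrt{59901}\right) \left(-70036\right) = -13193031500 - 70036 \sqrt{59901}$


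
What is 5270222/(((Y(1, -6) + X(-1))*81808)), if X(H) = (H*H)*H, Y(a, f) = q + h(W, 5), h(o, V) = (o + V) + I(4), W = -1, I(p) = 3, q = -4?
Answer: 2635111/81808 ≈ 32.211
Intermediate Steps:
h(o, V) = 3 + V + o (h(o, V) = (o + V) + 3 = (V + o) + 3 = 3 + V + o)
Y(a, f) = 3 (Y(a, f) = -4 + (3 + 5 - 1) = -4 + 7 = 3)
X(H) = H³ (X(H) = H²*H = H³)
5270222/(((Y(1, -6) + X(-1))*81808)) = 5270222/(((3 + (-1)³)*81808)) = 5270222/(((3 - 1)*81808)) = 5270222/((2*81808)) = 5270222/163616 = 5270222*(1/163616) = 2635111/81808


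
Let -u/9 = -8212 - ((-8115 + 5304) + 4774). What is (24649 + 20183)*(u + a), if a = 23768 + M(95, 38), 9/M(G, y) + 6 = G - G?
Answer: 5170990128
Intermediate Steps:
M(G, y) = -3/2 (M(G, y) = 9/(-6 + (G - G)) = 9/(-6 + 0) = 9/(-6) = 9*(-1/6) = -3/2)
u = 91575 (u = -9*(-8212 - ((-8115 + 5304) + 4774)) = -9*(-8212 - (-2811 + 4774)) = -9*(-8212 - 1*1963) = -9*(-8212 - 1963) = -9*(-10175) = 91575)
a = 47533/2 (a = 23768 - 3/2 = 47533/2 ≈ 23767.)
(24649 + 20183)*(u + a) = (24649 + 20183)*(91575 + 47533/2) = 44832*(230683/2) = 5170990128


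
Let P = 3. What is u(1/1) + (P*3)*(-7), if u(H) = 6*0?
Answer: -63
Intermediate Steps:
u(H) = 0
u(1/1) + (P*3)*(-7) = 0 + (3*3)*(-7) = 0 + 9*(-7) = 0 - 63 = -63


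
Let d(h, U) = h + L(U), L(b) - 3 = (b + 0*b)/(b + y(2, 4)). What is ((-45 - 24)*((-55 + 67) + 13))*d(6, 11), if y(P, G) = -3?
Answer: -143175/8 ≈ -17897.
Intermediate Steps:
L(b) = 3 + b/(-3 + b) (L(b) = 3 + (b + 0*b)/(b - 3) = 3 + (b + 0)/(-3 + b) = 3 + b/(-3 + b))
d(h, U) = h + (-9 + 4*U)/(-3 + U)
((-45 - 24)*((-55 + 67) + 13))*d(6, 11) = ((-45 - 24)*((-55 + 67) + 13))*((-9 + 4*11 + 6*(-3 + 11))/(-3 + 11)) = (-69*(12 + 13))*((-9 + 44 + 6*8)/8) = (-69*25)*((-9 + 44 + 48)/8) = -1725*83/8 = -143175/8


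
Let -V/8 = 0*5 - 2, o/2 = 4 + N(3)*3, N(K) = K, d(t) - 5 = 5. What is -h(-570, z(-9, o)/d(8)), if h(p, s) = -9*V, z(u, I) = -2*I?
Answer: 144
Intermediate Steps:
d(t) = 10 (d(t) = 5 + 5 = 10)
o = 26 (o = 2*(4 + 3*3) = 2*(4 + 9) = 2*13 = 26)
V = 16 (V = -8*(0*5 - 2) = -8*(0 - 2) = -8*(-2) = 16)
h(p, s) = -144 (h(p, s) = -9*16 = -144)
-h(-570, z(-9, o)/d(8)) = -1*(-144) = 144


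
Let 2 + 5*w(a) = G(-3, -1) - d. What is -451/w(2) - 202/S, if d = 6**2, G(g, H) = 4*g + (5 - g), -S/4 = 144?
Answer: 108947/2016 ≈ 54.041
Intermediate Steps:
S = -576 (S = -4*144 = -576)
G(g, H) = 5 + 3*g
d = 36
w(a) = -42/5 (w(a) = -2/5 + ((5 + 3*(-3)) - 1*36)/5 = -2/5 + ((5 - 9) - 36)/5 = -2/5 + (-4 - 36)/5 = -2/5 + (1/5)*(-40) = -2/5 - 8 = -42/5)
-451/w(2) - 202/S = -451/(-42/5) - 202/(-576) = -451*(-5/42) - 202*(-1/576) = 2255/42 + 101/288 = 108947/2016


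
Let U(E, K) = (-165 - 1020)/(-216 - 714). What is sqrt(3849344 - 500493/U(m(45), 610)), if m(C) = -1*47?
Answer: sqrt(21572341190)/79 ≈ 1859.2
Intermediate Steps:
m(C) = -47
U(E, K) = 79/62 (U(E, K) = -1185/(-930) = -1185*(-1/930) = 79/62)
sqrt(3849344 - 500493/U(m(45), 610)) = sqrt(3849344 - 500493/79/62) = sqrt(3849344 - 500493*62/79) = sqrt(3849344 - 31030566/79) = sqrt(273067610/79) = sqrt(21572341190)/79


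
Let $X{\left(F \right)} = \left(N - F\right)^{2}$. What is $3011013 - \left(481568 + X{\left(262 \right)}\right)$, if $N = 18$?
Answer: $2469909$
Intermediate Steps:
$X{\left(F \right)} = \left(18 - F\right)^{2}$
$3011013 - \left(481568 + X{\left(262 \right)}\right) = 3011013 - \left(481568 + \left(-18 + 262\right)^{2}\right) = 3011013 - \left(481568 + 244^{2}\right) = 3011013 - \left(481568 + 59536\right) = 3011013 - 541104 = 2469909$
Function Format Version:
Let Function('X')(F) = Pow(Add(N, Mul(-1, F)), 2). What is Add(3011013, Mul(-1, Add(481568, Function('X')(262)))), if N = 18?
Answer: 2469909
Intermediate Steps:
Function('X')(F) = Pow(Add(18, Mul(-1, F)), 2)
Add(3011013, Mul(-1, Add(481568, Function('X')(262)))) = Add(3011013, Mul(-1, Add(481568, Pow(Add(-18, 262), 2)))) = Add(3011013, Mul(-1, Add(481568, Pow(244, 2)))) = Add(3011013, Mul(-1, Add(481568, 59536))) = Add(3011013, Mul(-1, 541104)) = Add(3011013, -541104) = 2469909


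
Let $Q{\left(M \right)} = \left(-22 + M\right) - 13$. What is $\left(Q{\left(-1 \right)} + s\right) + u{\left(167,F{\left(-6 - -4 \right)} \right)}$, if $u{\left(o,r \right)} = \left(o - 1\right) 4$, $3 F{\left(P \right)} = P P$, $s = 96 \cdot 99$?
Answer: $10132$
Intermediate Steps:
$s = 9504$
$Q{\left(M \right)} = -35 + M$
$F{\left(P \right)} = \frac{P^{2}}{3}$ ($F{\left(P \right)} = \frac{P P}{3} = \frac{P^{2}}{3}$)
$u{\left(o,r \right)} = -4 + 4 o$ ($u{\left(o,r \right)} = \left(-1 + o\right) 4 = -4 + 4 o$)
$\left(Q{\left(-1 \right)} + s\right) + u{\left(167,F{\left(-6 - -4 \right)} \right)} = \left(\left(-35 - 1\right) + 9504\right) + \left(-4 + 4 \cdot 167\right) = \left(-36 + 9504\right) + \left(-4 + 668\right) = 9468 + 664 = 10132$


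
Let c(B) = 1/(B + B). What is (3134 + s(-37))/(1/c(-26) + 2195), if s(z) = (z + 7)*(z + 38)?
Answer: 3104/2143 ≈ 1.4484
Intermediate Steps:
s(z) = (7 + z)*(38 + z)
c(B) = 1/(2*B)
(3134 + s(-37))/(1/c(-26) + 2195) = (3134 + (266 + (-37)² + 45*(-37)))/(1/((½)/(-26)) + 2195) = (3134 + (266 + 1369 - 1665))/(1/((½)*(-1/26)) + 2195) = (3134 - 30)/(1/(-1/52) + 2195) = 3104/(-52 + 2195) = 3104/2143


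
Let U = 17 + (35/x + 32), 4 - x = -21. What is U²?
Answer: 63504/25 ≈ 2540.2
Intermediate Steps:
x = 25 (x = 4 - 1*(-21) = 4 + 21 = 25)
U = 252/5 (U = 17 + (35/25 + 32) = 17 + (35*(1/25) + 32) = 17 + (7/5 + 32) = 17 + 167/5 = 252/5 ≈ 50.400)
U² = (252/5)² = 63504/25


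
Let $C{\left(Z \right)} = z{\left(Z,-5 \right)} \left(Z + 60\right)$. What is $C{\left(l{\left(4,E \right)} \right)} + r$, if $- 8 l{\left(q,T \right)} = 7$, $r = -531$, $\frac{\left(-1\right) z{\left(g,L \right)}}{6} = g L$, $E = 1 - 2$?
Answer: $- \frac{66657}{32} \approx -2083.0$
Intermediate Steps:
$E = -1$
$z{\left(g,L \right)} = - 6 L g$ ($z{\left(g,L \right)} = - 6 g L = - 6 L g$)
$l{\left(q,T \right)} = - \frac{7}{8}$ ($l{\left(q,T \right)} = \left(- \frac{1}{8}\right) 7 = - \frac{7}{8}$)
$C{\left(Z \right)} = 30 Z \left(60 + Z\right)$ ($C{\left(Z \right)} = \left(-6\right) \left(-5\right) Z \left(Z + 60\right) = 30 Z \left(60 + Z\right)$)
$C{\left(l{\left(4,E \right)} \right)} + r = 30 \left(- \frac{7}{8}\right) \left(60 - \frac{7}{8}\right) - 531 = 30 \left(- \frac{7}{8}\right) \frac{473}{8} - 531 = - \frac{49665}{32} - 531 = - \frac{66657}{32}$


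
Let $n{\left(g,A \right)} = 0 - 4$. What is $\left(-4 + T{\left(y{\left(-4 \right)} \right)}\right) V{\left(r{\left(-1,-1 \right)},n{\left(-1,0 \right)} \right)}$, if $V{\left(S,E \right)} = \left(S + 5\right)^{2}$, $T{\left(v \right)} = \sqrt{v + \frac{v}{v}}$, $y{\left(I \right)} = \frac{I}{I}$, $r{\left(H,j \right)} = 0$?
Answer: $-100 + 25 \sqrt{2} \approx -64.645$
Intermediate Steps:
$y{\left(I \right)} = 1$
$T{\left(v \right)} = \sqrt{1 + v}$ ($T{\left(v \right)} = \sqrt{v + 1} = \sqrt{1 + v}$)
$n{\left(g,A \right)} = -4$
$V{\left(S,E \right)} = \left(5 + S\right)^{2}$
$\left(-4 + T{\left(y{\left(-4 \right)} \right)}\right) V{\left(r{\left(-1,-1 \right)},n{\left(-1,0 \right)} \right)} = \left(-4 + \sqrt{1 + 1}\right) \left(5 + 0\right)^{2} = \left(-4 + \sqrt{2}\right) 5^{2} = \left(-4 + \sqrt{2}\right) 25 = -100 + 25 \sqrt{2}$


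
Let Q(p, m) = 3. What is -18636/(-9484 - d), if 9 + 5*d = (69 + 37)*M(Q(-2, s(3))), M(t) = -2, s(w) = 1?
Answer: 31060/15733 ≈ 1.9742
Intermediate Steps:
d = -221/5 (d = -9/5 + ((69 + 37)*(-2))/5 = -9/5 + (106*(-2))/5 = -9/5 + (1/5)*(-212) = -9/5 - 212/5 = -221/5 ≈ -44.200)
-18636/(-9484 - d) = -18636/(-9484 - 1*(-221/5)) = -18636/(-9484 + 221/5) = -18636/(-47199/5) = -18636*(-5/47199) = 31060/15733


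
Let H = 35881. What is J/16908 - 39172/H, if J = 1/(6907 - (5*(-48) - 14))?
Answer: -4742874744455/4344406463628 ≈ -1.0917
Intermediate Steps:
J = 1/7161 (J = 1/(6907 - (-240 - 14)) = 1/(6907 - 1*(-254)) = 1/(6907 + 254) = 1/7161 ≈ 0.00013965)
J/16908 - 39172/H = (1/7161)/16908 - 39172/35881 = (1/7161)*(1/16908) - 39172*1/35881 = 1/121078188 - 39172/35881 = -4742874744455/4344406463628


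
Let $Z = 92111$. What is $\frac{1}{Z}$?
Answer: $\frac{1}{92111} \approx 1.0856 \cdot 10^{-5}$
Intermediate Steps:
$\frac{1}{Z} = \frac{1}{92111}$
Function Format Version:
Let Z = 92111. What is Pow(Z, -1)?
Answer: Rational(1, 92111) ≈ 1.0856e-5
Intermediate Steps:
Pow(Z, -1) = Pow(92111, -1) = Rational(1, 92111)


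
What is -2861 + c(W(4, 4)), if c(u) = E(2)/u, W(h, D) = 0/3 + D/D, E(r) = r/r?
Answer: -2860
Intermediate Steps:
E(r) = 1
W(h, D) = 1 (W(h, D) = 0*(⅓) + 1 = 0 + 1 = 1)
c(u) = 1/u
-2861 + c(W(4, 4)) = -2861 + 1/1 = -2861 + 1 = -2860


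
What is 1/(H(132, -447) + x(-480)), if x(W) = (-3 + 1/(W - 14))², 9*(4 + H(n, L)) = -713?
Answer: -2196324/162989363 ≈ -0.013475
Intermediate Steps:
H(n, L) = -749/9 (H(n, L) = -4 + (⅑)*(-713) = -4 - 713/9 = -749/9)
x(W) = (-3 + 1/(-14 + W))²
1/(H(132, -447) + x(-480)) = 1/(-749/9 + (-43 + 3*(-480))²/(-14 - 480)²) = 1/(-749/9 + (-43 - 1440)²/(-494)²) = 1/(-749/9 + (-1483)²*(1/244036)) = 1/(-749/9 + 2199289*(1/244036)) = 1/(-749/9 + 2199289/244036) = 1/(-162989363/2196324) = -2196324/162989363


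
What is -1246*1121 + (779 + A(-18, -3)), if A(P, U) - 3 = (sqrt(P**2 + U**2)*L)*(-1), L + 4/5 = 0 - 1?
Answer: -1395984 + 27*sqrt(37)/5 ≈ -1.3960e+6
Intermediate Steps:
L = -9/5 (L = -4/5 + (0 - 1) = -4/5 - 1 = -9/5 ≈ -1.8000)
A(P, U) = 3 + 9*sqrt(P**2 + U**2)/5 (A(P, U) = 3 + (sqrt(P**2 + U**2)*(-9/5))*(-1) = 3 - 9*sqrt(P**2 + U**2)/5*(-1) = 3 + 9*sqrt(P**2 + U**2)/5)
-1246*1121 + (779 + A(-18, -3)) = -1246*1121 + (779 + (3 + 9*sqrt((-18)**2 + (-3)**2)/5)) = -1396766 + (779 + (3 + 9*sqrt(324 + 9)/5)) = -1396766 + (779 + (3 + 9*sqrt(333)/5)) = -1396766 + (779 + (3 + 9*(3*sqrt(37))/5)) = -1396766 + (779 + (3 + 27*sqrt(37)/5)) = -1396766 + (782 + 27*sqrt(37)/5) = -1395984 + 27*sqrt(37)/5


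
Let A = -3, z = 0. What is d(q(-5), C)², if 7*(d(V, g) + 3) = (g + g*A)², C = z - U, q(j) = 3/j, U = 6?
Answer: 15129/49 ≈ 308.75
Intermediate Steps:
C = -6 (C = 0 - 1*6 = 0 - 6 = -6)
d(V, g) = -3 + 4*g²/7 (d(V, g) = -3 + (g + g*(-3))²/7 = -3 + (g - 3*g)²/7 = -3 + (-2*g)²/7 = -3 + (4*g²)/7 = -3 + 4*g²/7)
d(q(-5), C)² = (-3 + (4/7)*(-6)²)² = (-3 + (4/7)*36)² = (-3 + 144/7)² = (123/7)² = 15129/49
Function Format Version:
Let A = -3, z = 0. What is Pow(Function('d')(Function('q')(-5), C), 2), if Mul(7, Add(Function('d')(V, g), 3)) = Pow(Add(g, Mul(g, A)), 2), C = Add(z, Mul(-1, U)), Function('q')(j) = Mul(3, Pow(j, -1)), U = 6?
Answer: Rational(15129, 49) ≈ 308.75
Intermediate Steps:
C = -6 (C = Add(0, Mul(-1, 6)) = Add(0, -6) = -6)
Function('d')(V, g) = Add(-3, Mul(Rational(4, 7), Pow(g, 2))) (Function('d')(V, g) = Add(-3, Mul(Rational(1, 7), Pow(Add(g, Mul(g, -3)), 2))) = Add(-3, Mul(Rational(1, 7), Pow(Add(g, Mul(-3, g)), 2))) = Add(-3, Mul(Rational(1, 7), Pow(Mul(-2, g), 2))) = Add(-3, Mul(Rational(1, 7), Mul(4, Pow(g, 2)))) = Add(-3, Mul(Rational(4, 7), Pow(g, 2))))
Pow(Function('d')(Function('q')(-5), C), 2) = Pow(Add(-3, Mul(Rational(4, 7), Pow(-6, 2))), 2) = Pow(Add(-3, Mul(Rational(4, 7), 36)), 2) = Pow(Add(-3, Rational(144, 7)), 2) = Pow(Rational(123, 7), 2) = Rational(15129, 49)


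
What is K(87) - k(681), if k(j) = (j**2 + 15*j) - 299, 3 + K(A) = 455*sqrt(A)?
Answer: -473680 + 455*sqrt(87) ≈ -4.6944e+5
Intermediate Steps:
K(A) = -3 + 455*sqrt(A)
k(j) = -299 + j**2 + 15*j
K(87) - k(681) = (-3 + 455*sqrt(87)) - (-299 + 681**2 + 15*681) = (-3 + 455*sqrt(87)) - (-299 + 463761 + 10215) = (-3 + 455*sqrt(87)) - 1*473677 = (-3 + 455*sqrt(87)) - 473677 = -473680 + 455*sqrt(87)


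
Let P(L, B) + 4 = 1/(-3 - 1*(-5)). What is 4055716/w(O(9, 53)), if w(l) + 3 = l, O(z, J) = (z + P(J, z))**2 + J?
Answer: 16222864/321 ≈ 50539.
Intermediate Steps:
P(L, B) = -7/2 (P(L, B) = -4 + 1/(-3 - 1*(-5)) = -4 + 1/(-3 + 5) = -4 + 1/2 = -7/2)
O(z, J) = J + (-7/2 + z)**2 (O(z, J) = (z - 7/2)**2 + J = (-7/2 + z)**2 + J = J + (-7/2 + z)**2)
w(l) = -3 + l
4055716/w(O(9, 53)) = 4055716/(-3 + (53 + (-7 + 2*9)**2/4)) = 4055716/(-3 + (53 + (-7 + 18)**2/4)) = 4055716/(-3 + (53 + (1/4)*11**2)) = 4055716/(-3 + (53 + (1/4)*121)) = 4055716/(-3 + (53 + 121/4)) = 4055716/(-3 + 333/4) = 4055716/(321/4) = 4055716*(4/321) = 16222864/321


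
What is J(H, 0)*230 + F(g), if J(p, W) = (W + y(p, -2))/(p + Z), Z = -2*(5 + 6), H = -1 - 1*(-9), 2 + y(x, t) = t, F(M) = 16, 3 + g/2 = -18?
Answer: 572/7 ≈ 81.714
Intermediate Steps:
g = -42 (g = -6 + 2*(-18) = -6 - 36 = -42)
y(x, t) = -2 + t
H = 8 (H = -1 + 9 = 8)
Z = -22 (Z = -2*11 = -22)
J(p, W) = (-4 + W)/(-22 + p) (J(p, W) = (W + (-2 - 2))/(p - 22) = (W - 4)/(-22 + p) = (-4 + W)/(-22 + p))
J(H, 0)*230 + F(g) = ((-4 + 0)/(-22 + 8))*230 + 16 = (-4/(-14))*230 + 16 = -1/14*(-4)*230 + 16 = (2/7)*230 + 16 = 460/7 + 16 = 572/7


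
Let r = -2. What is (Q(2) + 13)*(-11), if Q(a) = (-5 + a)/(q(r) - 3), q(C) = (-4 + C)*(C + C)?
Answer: -990/7 ≈ -141.43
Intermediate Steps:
q(C) = 2*C*(-4 + C) (q(C) = (-4 + C)*(2*C) = 2*C*(-4 + C))
Q(a) = -5/21 + a/21 (Q(a) = (-5 + a)/(2*(-2)*(-4 - 2) - 3) = (-5 + a)/(2*(-2)*(-6) - 3) = (-5 + a)/(24 - 3) = (-5 + a)/21 = (-5 + a)*(1/21) = -5/21 + a/21)
(Q(2) + 13)*(-11) = ((-5/21 + (1/21)*2) + 13)*(-11) = ((-5/21 + 2/21) + 13)*(-11) = (-⅐ + 13)*(-11) = (90/7)*(-11) = -990/7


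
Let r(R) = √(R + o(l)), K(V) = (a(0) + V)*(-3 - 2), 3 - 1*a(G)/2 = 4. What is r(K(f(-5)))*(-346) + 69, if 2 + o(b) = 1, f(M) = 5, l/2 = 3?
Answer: 69 - 1384*I ≈ 69.0 - 1384.0*I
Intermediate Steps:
l = 6 (l = 2*3 = 6)
a(G) = -2 (a(G) = 6 - 2*4 = 6 - 8 = -2)
o(b) = -1 (o(b) = -2 + 1 = -1)
K(V) = 10 - 5*V (K(V) = (-2 + V)*(-3 - 2) = (-2 + V)*(-5) = 10 - 5*V)
r(R) = √(-1 + R) (r(R) = √(R - 1) = √(-1 + R))
r(K(f(-5)))*(-346) + 69 = √(-1 + (10 - 5*5))*(-346) + 69 = √(-1 + (10 - 25))*(-346) + 69 = √(-1 - 15)*(-346) + 69 = √(-16)*(-346) + 69 = (4*I)*(-346) + 69 = -1384*I + 69 = 69 - 1384*I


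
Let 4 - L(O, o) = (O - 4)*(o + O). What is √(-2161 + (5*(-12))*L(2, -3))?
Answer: I*√2281 ≈ 47.76*I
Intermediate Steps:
L(O, o) = 4 - (-4 + O)*(O + o) (L(O, o) = 4 - (O - 4)*(o + O) = 4 - (-4 + O)*(O + o))
√(-2161 + (5*(-12))*L(2, -3)) = √(-2161 + (5*(-12))*(4 - 1*2² + 4*2 + 4*(-3) - 1*2*(-3))) = √(-2161 - 60*(4 - 1*4 + 8 - 12 + 6)) = √(-2161 - 60*(4 - 4 + 8 - 12 + 6)) = √(-2161 - 60*2) = √(-2161 - 120) = √(-2281) = I*√2281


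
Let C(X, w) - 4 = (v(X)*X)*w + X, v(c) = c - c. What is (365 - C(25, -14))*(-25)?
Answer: -8400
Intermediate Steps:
v(c) = 0
C(X, w) = 4 + X (C(X, w) = 4 + ((0*X)*w + X) = 4 + (0*w + X) = 4 + (0 + X) = 4 + X)
(365 - C(25, -14))*(-25) = (365 - (4 + 25))*(-25) = (365 - 1*29)*(-25) = (365 - 29)*(-25) = 336*(-25) = -8400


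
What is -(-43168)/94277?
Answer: 43168/94277 ≈ 0.45788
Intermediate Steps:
-(-43168)/94277 = -1*(-43168/94277) = 43168/94277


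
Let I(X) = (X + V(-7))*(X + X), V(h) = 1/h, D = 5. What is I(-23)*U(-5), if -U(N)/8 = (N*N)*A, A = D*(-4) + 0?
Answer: 29808000/7 ≈ 4.2583e+6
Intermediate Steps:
A = -20 (A = 5*(-4) + 0 = -20 + 0 = -20)
I(X) = 2*X*(-1/7 + X) (I(X) = (X + 1/(-7))*(X + X) = (X - 1/7)*(2*X) = (-1/7 + X)*(2*X) = 2*X*(-1/7 + X))
U(N) = 160*N**2 (U(N) = -8*N*N*(-20) = -8*N**2*(-20) = -(-160)*N**2 = 160*N**2)
I(-23)*U(-5) = ((2/7)*(-23)*(-1 + 7*(-23)))*(160*(-5)**2) = ((2/7)*(-23)*(-1 - 161))*(160*25) = ((2/7)*(-23)*(-162))*4000 = (7452/7)*4000 = 29808000/7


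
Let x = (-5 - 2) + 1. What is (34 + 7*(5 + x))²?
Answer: 729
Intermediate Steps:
x = -6 (x = -7 + 1 = -6)
(34 + 7*(5 + x))² = (34 + 7*(5 - 6))² = (34 + 7*(-1))² = (34 - 7)² = 27² = 729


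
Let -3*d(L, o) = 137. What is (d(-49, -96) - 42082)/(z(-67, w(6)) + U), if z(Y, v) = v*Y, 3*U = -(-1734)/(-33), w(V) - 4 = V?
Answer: 1390213/22688 ≈ 61.275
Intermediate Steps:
w(V) = 4 + V
U = -578/33 (U = (-(-1734)/(-33))/3 = (-(-1734)*(-1)/33)/3 = (-578*1/11)/3 = (⅓)*(-578/11) = -578/33 ≈ -17.515)
d(L, o) = -137/3 (d(L, o) = -⅓*137 = -137/3)
z(Y, v) = Y*v
(d(-49, -96) - 42082)/(z(-67, w(6)) + U) = (-137/3 - 42082)/(-67*(4 + 6) - 578/33) = -126383/(3*(-67*10 - 578/33)) = -126383/(3*(-670 - 578/33)) = -126383/(3*(-22688/33)) = -126383/3*(-33/22688) = 1390213/22688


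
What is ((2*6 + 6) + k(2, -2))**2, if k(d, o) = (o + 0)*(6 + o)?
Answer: 100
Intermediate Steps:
k(d, o) = o*(6 + o)
((2*6 + 6) + k(2, -2))**2 = ((2*6 + 6) - 2*(6 - 2))**2 = ((12 + 6) - 2*4)**2 = (18 - 8)**2 = 10**2 = 100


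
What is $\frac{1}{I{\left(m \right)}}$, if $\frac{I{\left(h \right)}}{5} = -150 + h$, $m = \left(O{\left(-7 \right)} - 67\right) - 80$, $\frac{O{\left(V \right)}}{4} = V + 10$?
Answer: $- \frac{1}{1425} \approx -0.00070175$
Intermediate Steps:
$O{\left(V \right)} = 40 + 4 V$ ($O{\left(V \right)} = 4 \left(V + 10\right) = 4 \left(10 + V\right) = 40 + 4 V$)
$m = -135$ ($m = \left(\left(40 + 4 \left(-7\right)\right) - 67\right) - 80 = \left(\left(40 - 28\right) - 67\right) - 80 = \left(12 - 67\right) - 80 = -55 - 80 = -135$)
$I{\left(h \right)} = -750 + 5 h$ ($I{\left(h \right)} = 5 \left(-150 + h\right) = -750 + 5 h$)
$\frac{1}{I{\left(m \right)}} = \frac{1}{-750 + 5 \left(-135\right)} = \frac{1}{-750 - 675} = \frac{1}{-1425} = - \frac{1}{1425}$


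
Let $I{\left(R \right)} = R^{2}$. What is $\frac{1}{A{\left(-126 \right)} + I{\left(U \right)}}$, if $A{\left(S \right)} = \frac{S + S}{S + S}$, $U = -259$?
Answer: $\frac{1}{67082} \approx 1.4907 \cdot 10^{-5}$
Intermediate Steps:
$A{\left(S \right)} = 1$ ($A{\left(S \right)} = \frac{2 S}{2 S} = 2 S \frac{1}{2 S} = 1$)
$\frac{1}{A{\left(-126 \right)} + I{\left(U \right)}} = \frac{1}{1 + \left(-259\right)^{2}} = \frac{1}{1 + 67081} = \frac{1}{67082}$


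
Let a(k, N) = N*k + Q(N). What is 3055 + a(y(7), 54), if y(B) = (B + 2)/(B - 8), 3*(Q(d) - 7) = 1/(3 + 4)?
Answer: 54097/21 ≈ 2576.0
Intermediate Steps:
Q(d) = 148/21 (Q(d) = 7 + 1/(3*(3 + 4)) = 7 + (⅓)/7 = 7 + (⅓)*(⅐) = 7 + 1/21 = 148/21)
y(B) = (2 + B)/(-8 + B)
a(k, N) = 148/21 + N*k (a(k, N) = N*k + 148/21 = 148/21 + N*k)
3055 + a(y(7), 54) = 3055 + (148/21 + 54*((2 + 7)/(-8 + 7))) = 3055 + (148/21 + 54*(9/(-1))) = 3055 + (148/21 + 54*(-1*9)) = 3055 + (148/21 + 54*(-9)) = 3055 + (148/21 - 486) = 3055 - 10058/21 = 54097/21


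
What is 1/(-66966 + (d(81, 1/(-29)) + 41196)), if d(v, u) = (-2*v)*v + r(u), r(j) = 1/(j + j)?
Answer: -2/77813 ≈ -2.5703e-5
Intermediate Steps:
r(j) = 1/(2*j)
d(v, u) = 1/(2*u) - 2*v**2 (d(v, u) = (-2*v)*v + 1/(2*u) = -2*v**2 + 1/(2*u) = 1/(2*u) - 2*v**2)
1/(-66966 + (d(81, 1/(-29)) + 41196)) = 1/(-66966 + ((1/(2*(1/(-29))) - 2*81**2) + 41196)) = 1/(-66966 + ((1/(2*(-1/29)) - 2*6561) + 41196)) = 1/(-66966 + (((1/2)*(-29) - 13122) + 41196)) = 1/(-66966 + ((-29/2 - 13122) + 41196)) = 1/(-66966 + (-26273/2 + 41196)) = 1/(-66966 + 56119/2) = 1/(-77813/2) = -2/77813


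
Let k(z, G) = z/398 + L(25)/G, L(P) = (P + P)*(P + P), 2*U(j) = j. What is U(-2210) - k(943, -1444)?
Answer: -158855863/143678 ≈ -1105.6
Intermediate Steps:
U(j) = j/2
L(P) = 4*P² (L(P) = (2*P)*(2*P) = 4*P²)
k(z, G) = 2500/G + z/398 (k(z, G) = z/398 + (4*25²)/G = z*(1/398) + (4*625)/G = z/398 + 2500/G = 2500/G + z/398)
U(-2210) - k(943, -1444) = (½)*(-2210) - (2500/(-1444) + (1/398)*943) = -1105 - (2500*(-1/1444) + 943/398) = -1105 - (-625/361 + 943/398) = -1105 - 1*91673/143678 = -1105 - 91673/143678 = -158855863/143678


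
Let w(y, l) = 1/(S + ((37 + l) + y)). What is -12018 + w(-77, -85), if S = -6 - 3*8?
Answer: -1862791/155 ≈ -12018.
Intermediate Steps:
S = -30 (S = -6 - 24 = -30)
w(y, l) = 1/(7 + l + y) (w(y, l) = 1/(-30 + ((37 + l) + y)) = 1/(-30 + (37 + l + y)) = 1/(7 + l + y))
-12018 + w(-77, -85) = -12018 + 1/(7 - 85 - 77) = -12018 + 1/(-155) = -12018 - 1/155 = -1862791/155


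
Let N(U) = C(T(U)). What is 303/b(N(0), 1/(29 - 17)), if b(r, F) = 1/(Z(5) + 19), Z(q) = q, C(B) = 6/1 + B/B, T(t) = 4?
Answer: 7272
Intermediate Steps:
C(B) = 7 (C(B) = 6*1 + 1 = 6 + 1 = 7)
N(U) = 7
b(r, F) = 1/24 (b(r, F) = 1/(5 + 19) = 1/24)
303/b(N(0), 1/(29 - 17)) = 303/(1/24) = 303*24 = 7272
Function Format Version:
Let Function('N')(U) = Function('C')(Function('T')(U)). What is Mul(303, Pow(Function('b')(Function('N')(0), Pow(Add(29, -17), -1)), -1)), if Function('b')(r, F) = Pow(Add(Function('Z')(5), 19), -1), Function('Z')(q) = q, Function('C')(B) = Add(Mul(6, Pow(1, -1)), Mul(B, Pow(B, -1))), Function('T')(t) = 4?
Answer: 7272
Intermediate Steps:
Function('C')(B) = 7 (Function('C')(B) = Add(Mul(6, 1), 1) = Add(6, 1) = 7)
Function('N')(U) = 7
Function('b')(r, F) = Rational(1, 24) (Function('b')(r, F) = Pow(Add(5, 19), -1) = Pow(24, -1) = Rational(1, 24))
Mul(303, Pow(Function('b')(Function('N')(0), Pow(Add(29, -17), -1)), -1)) = Mul(303, Pow(Rational(1, 24), -1)) = Mul(303, 24) = 7272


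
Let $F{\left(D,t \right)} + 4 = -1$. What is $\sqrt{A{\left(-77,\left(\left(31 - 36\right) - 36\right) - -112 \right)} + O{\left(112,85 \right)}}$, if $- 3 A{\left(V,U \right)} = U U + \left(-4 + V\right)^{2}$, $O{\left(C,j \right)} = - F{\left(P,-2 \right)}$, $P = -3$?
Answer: $\frac{i \sqrt{34761}}{3} \approx 62.148 i$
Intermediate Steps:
$F{\left(D,t \right)} = -5$ ($F{\left(D,t \right)} = -4 - 1 = -5$)
$O{\left(C,j \right)} = 5$ ($O{\left(C,j \right)} = \left(-1\right) \left(-5\right) = 5$)
$A{\left(V,U \right)} = - \frac{U^{2}}{3} - \frac{\left(-4 + V\right)^{2}}{3}$ ($A{\left(V,U \right)} = - \frac{U U + \left(-4 + V\right)^{2}}{3} = - \frac{U^{2} + \left(-4 + V\right)^{2}}{3} = - \frac{U^{2}}{3} - \frac{\left(-4 + V\right)^{2}}{3}$)
$\sqrt{A{\left(-77,\left(\left(31 - 36\right) - 36\right) - -112 \right)} + O{\left(112,85 \right)}} = \sqrt{\left(- \frac{\left(\left(\left(31 - 36\right) - 36\right) - -112\right)^{2}}{3} - \frac{\left(-4 - 77\right)^{2}}{3}\right) + 5} = \sqrt{\left(- \frac{\left(\left(-5 - 36\right) + 112\right)^{2}}{3} - \frac{\left(-81\right)^{2}}{3}\right) + 5} = \sqrt{\left(- \frac{\left(-41 + 112\right)^{2}}{3} - 2187\right) + 5} = \sqrt{\left(- \frac{71^{2}}{3} - 2187\right) + 5} = \sqrt{\left(\left(- \frac{1}{3}\right) 5041 - 2187\right) + 5} = \sqrt{\left(- \frac{5041}{3} - 2187\right) + 5} = \sqrt{- \frac{11602}{3} + 5} = \sqrt{- \frac{11587}{3}} = \frac{i \sqrt{34761}}{3}$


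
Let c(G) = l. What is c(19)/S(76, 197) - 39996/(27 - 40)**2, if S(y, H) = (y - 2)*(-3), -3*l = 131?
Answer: -26615197/112554 ≈ -236.47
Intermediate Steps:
l = -131/3 (l = -1/3*131 = -131/3 ≈ -43.667)
c(G) = -131/3
S(y, H) = 6 - 3*y (S(y, H) = (-2 + y)*(-3) = 6 - 3*y)
c(19)/S(76, 197) - 39996/(27 - 40)**2 = -131/(3*(6 - 3*76)) - 39996/(27 - 40)**2 = -131/(3*(6 - 228)) - 39996/((-13)**2) = -131/3/(-222) - 39996/169 = -131/3*(-1/222) - 39996*1/169 = 131/666 - 39996/169 = -26615197/112554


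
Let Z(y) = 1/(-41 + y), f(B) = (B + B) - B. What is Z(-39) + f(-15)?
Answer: -1201/80 ≈ -15.012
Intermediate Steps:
f(B) = B (f(B) = 2*B - B = B)
Z(-39) + f(-15) = 1/(-41 - 39) - 15 = 1/(-80) - 15 = -1/80 - 15 = -1201/80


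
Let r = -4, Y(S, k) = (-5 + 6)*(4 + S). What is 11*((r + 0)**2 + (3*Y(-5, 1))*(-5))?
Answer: 341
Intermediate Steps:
Y(S, k) = 4 + S (Y(S, k) = 1*(4 + S) = 4 + S)
11*((r + 0)**2 + (3*Y(-5, 1))*(-5)) = 11*((-4 + 0)**2 + (3*(4 - 5))*(-5)) = 11*((-4)**2 + (3*(-1))*(-5)) = 11*(16 - 3*(-5)) = 11*(16 + 15) = 11*31 = 341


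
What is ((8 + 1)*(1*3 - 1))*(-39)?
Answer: -702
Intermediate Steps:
((8 + 1)*(1*3 - 1))*(-39) = (9*(3 - 1))*(-39) = (9*2)*(-39) = 18*(-39) = -702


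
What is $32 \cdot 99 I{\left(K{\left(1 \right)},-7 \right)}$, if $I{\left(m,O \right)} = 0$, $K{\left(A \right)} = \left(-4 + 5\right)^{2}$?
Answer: $0$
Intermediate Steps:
$K{\left(A \right)} = 1$ ($K{\left(A \right)} = 1^{2} = 1$)
$32 \cdot 99 I{\left(K{\left(1 \right)},-7 \right)} = 32 \cdot 99 \cdot 0 = 3168 \cdot 0 = 0$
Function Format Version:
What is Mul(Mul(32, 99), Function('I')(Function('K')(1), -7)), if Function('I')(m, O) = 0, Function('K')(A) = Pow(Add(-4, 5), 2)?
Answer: 0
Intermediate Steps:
Function('K')(A) = 1 (Function('K')(A) = Pow(1, 2) = 1)
Mul(Mul(32, 99), Function('I')(Function('K')(1), -7)) = Mul(Mul(32, 99), 0) = Mul(3168, 0) = 0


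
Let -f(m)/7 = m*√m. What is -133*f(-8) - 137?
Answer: -137 - 14896*I*√2 ≈ -137.0 - 21066.0*I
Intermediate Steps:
f(m) = -7*m^(3/2) (f(m) = -7*m*√m = -7*m^(3/2))
-133*f(-8) - 137 = -(-931)*(-8)^(3/2) - 137 = -(-931)*(-16*I*√2) - 137 = -14896*I*√2 - 137 = -137 - 14896*I*√2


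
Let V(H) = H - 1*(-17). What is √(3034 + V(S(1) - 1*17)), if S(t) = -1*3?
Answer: √3031 ≈ 55.055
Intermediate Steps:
S(t) = -3
V(H) = 17 + H (V(H) = H + 17 = 17 + H)
√(3034 + V(S(1) - 1*17)) = √(3034 + (17 + (-3 - 1*17))) = √(3034 + (17 + (-3 - 17))) = √(3034 + (17 - 20)) = √(3034 - 3) = √3031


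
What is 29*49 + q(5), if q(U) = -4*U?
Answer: 1401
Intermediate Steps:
29*49 + q(5) = 29*49 - 4*5 = 1421 - 20 = 1401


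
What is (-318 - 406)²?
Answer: 524176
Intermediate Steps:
(-318 - 406)² = (-724)² = 524176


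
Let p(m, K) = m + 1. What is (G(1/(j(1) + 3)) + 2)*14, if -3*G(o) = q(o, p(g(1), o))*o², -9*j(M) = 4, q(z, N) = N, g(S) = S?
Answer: 14056/529 ≈ 26.571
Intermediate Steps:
p(m, K) = 1 + m
j(M) = -4/9 (j(M) = -⅑*4 = -4/9)
G(o) = -2*o²/3 (G(o) = -(1 + 1)*o²/3 = -2*o²/3)
(G(1/(j(1) + 3)) + 2)*14 = (-2/(3*(-4/9 + 3)²) + 2)*14 = (-2*(1/(23/9))²/3 + 2)*14 = (-2*(9/23)²/3 + 2)*14 = (-⅔*81/529 + 2)*14 = (-54/529 + 2)*14 = (1004/529)*14 = 14056/529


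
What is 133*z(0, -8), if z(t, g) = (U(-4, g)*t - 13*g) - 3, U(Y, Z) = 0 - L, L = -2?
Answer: 13433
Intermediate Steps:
U(Y, Z) = 2 (U(Y, Z) = 0 - 1*(-2) = 0 + 2 = 2)
z(t, g) = -3 - 13*g + 2*t (z(t, g) = (2*t - 13*g) - 3 = (-13*g + 2*t) - 3 = -3 - 13*g + 2*t)
133*z(0, -8) = 133*(-3 - 13*(-8) + 2*0) = 133*(-3 + 104 + 0) = 133*101 = 13433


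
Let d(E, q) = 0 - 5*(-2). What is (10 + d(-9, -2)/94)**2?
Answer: 225625/2209 ≈ 102.14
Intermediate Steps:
d(E, q) = 10 (d(E, q) = 0 + 10 = 10)
(10 + d(-9, -2)/94)**2 = (10 + 10/94)**2 = (10 + 10*(1/94))**2 = (10 + 5/47)**2 = (475/47)**2 = 225625/2209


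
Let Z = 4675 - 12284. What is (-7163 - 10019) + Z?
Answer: -24791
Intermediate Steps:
Z = -7609
(-7163 - 10019) + Z = (-7163 - 10019) - 7609 = -17182 - 7609 = -24791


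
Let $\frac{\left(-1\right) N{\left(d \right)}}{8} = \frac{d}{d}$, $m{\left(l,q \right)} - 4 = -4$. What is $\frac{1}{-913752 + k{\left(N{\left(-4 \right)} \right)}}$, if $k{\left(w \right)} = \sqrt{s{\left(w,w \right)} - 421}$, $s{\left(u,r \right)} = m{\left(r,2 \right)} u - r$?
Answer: $- \frac{130536}{119277531131} - \frac{i \sqrt{413}}{834942717917} \approx -1.0944 \cdot 10^{-6} - 2.434 \cdot 10^{-11} i$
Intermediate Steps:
$m{\left(l,q \right)} = 0$ ($m{\left(l,q \right)} = 4 - 4 = 0$)
$s{\left(u,r \right)} = - r$ ($s{\left(u,r \right)} = 0 u - r = 0 - r = - r$)
$N{\left(d \right)} = -8$ ($N{\left(d \right)} = - 8 \frac{d}{d} = \left(-8\right) 1 = -8$)
$k{\left(w \right)} = \sqrt{-421 - w}$ ($k{\left(w \right)} = \sqrt{- w - 421} = \sqrt{-421 - w}$)
$\frac{1}{-913752 + k{\left(N{\left(-4 \right)} \right)}} = \frac{1}{-913752 + \sqrt{-421 - -8}} = \frac{1}{-913752 + \sqrt{-421 + 8}} = \frac{1}{-913752 + \sqrt{-413}} = \frac{1}{-913752 + i \sqrt{413}}$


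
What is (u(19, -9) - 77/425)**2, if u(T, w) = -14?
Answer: 36324729/180625 ≈ 201.11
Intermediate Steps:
(u(19, -9) - 77/425)**2 = (-14 - 77/425)**2 = (-6027/425)**2 = 36324729/180625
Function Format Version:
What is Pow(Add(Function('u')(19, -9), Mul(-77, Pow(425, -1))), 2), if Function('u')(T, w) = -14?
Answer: Rational(36324729, 180625) ≈ 201.11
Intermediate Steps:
Pow(Add(Function('u')(19, -9), Mul(-77, Pow(425, -1))), 2) = Pow(Add(-14, Mul(-77, Pow(425, -1))), 2) = Pow(Add(-14, Mul(-77, Rational(1, 425))), 2) = Pow(Add(-14, Rational(-77, 425)), 2) = Pow(Rational(-6027, 425), 2) = Rational(36324729, 180625)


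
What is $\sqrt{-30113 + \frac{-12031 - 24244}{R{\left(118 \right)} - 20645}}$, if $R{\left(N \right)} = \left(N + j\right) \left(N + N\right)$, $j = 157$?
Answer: $\frac{i \sqrt{2359122686718}}{8851} \approx 173.53 i$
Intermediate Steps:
$R{\left(N \right)} = 2 N \left(157 + N\right)$ ($R{\left(N \right)} = \left(N + 157\right) \left(N + N\right) = \left(157 + N\right) 2 N = 2 N \left(157 + N\right)$)
$\sqrt{-30113 + \frac{-12031 - 24244}{R{\left(118 \right)} - 20645}} = \sqrt{-30113 + \frac{-12031 - 24244}{2 \cdot 118 \left(157 + 118\right) - 20645}} = \sqrt{-30113 - \frac{36275}{2 \cdot 118 \cdot 275 - 20645}} = \sqrt{-30113 - \frac{36275}{64900 - 20645}} = \sqrt{-30113 - \frac{36275}{44255}} = \sqrt{-30113 - \frac{7255}{8851}} = \sqrt{- \frac{266537418}{8851}} = \frac{i \sqrt{2359122686718}}{8851}$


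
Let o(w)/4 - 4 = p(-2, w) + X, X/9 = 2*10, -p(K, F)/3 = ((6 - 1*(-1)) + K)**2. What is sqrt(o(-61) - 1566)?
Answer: I*sqrt(1130) ≈ 33.615*I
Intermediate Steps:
p(K, F) = -3*(7 + K)**2 (p(K, F) = -3*((6 - 1*(-1)) + K)**2 = -3*((6 + 1) + K)**2 = -3*(7 + K)**2)
X = 180 (X = 9*(2*10) = 9*20 = 180)
o(w) = 436 (o(w) = 16 + 4*(-3*(7 - 2)**2 + 180) = 16 + 4*(-3*5**2 + 180) = 16 + 4*(-3*25 + 180) = 16 + 4*(-75 + 180) = 16 + 4*105 = 16 + 420 = 436)
sqrt(o(-61) - 1566) = sqrt(436 - 1566) = sqrt(-1130) = I*sqrt(1130)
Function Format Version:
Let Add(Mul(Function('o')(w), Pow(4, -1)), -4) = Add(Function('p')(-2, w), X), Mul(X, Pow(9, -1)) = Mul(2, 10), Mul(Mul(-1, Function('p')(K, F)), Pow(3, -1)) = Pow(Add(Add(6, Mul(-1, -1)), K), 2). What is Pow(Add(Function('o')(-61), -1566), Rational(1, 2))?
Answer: Mul(I, Pow(1130, Rational(1, 2))) ≈ Mul(33.615, I)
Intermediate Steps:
Function('p')(K, F) = Mul(-3, Pow(Add(7, K), 2)) (Function('p')(K, F) = Mul(-3, Pow(Add(Add(6, Mul(-1, -1)), K), 2)) = Mul(-3, Pow(Add(Add(6, 1), K), 2)) = Mul(-3, Pow(Add(7, K), 2)))
X = 180 (X = Mul(9, Mul(2, 10)) = Mul(9, 20) = 180)
Function('o')(w) = 436 (Function('o')(w) = Add(16, Mul(4, Add(Mul(-3, Pow(Add(7, -2), 2)), 180))) = Add(16, Mul(4, Add(Mul(-3, Pow(5, 2)), 180))) = Add(16, Mul(4, Add(Mul(-3, 25), 180))) = Add(16, Mul(4, Add(-75, 180))) = Add(16, Mul(4, 105)) = Add(16, 420) = 436)
Pow(Add(Function('o')(-61), -1566), Rational(1, 2)) = Pow(Add(436, -1566), Rational(1, 2)) = Pow(-1130, Rational(1, 2)) = Mul(I, Pow(1130, Rational(1, 2)))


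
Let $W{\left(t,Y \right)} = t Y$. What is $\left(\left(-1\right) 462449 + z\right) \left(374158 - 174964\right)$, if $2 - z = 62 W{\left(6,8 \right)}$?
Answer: $-92709469062$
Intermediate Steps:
$W{\left(t,Y \right)} = Y t$
$z = -2974$ ($z = 2 - 62 \cdot 8 \cdot 6 = 2 - 62 \cdot 48 = 2 - 2976 = -2974$)
$\left(\left(-1\right) 462449 + z\right) \left(374158 - 174964\right) = \left(\left(-1\right) 462449 - 2974\right) \left(374158 - 174964\right) = \left(-462449 - 2974\right) 199194 = \left(-465423\right) 199194 = -92709469062$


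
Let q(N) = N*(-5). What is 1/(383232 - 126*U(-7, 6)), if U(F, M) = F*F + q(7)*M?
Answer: 1/403518 ≈ 2.4782e-6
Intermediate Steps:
q(N) = -5*N
U(F, M) = F² - 35*M (U(F, M) = F*F + (-5*7)*M = F² - 35*M)
1/(383232 - 126*U(-7, 6)) = 1/(383232 - 126*((-7)² - 35*6)) = 1/(383232 - 126*(49 - 210)) = 1/(383232 - 126*(-161)) = 1/(383232 + 20286) = 1/403518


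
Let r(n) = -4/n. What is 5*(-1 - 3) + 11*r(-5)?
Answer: -56/5 ≈ -11.200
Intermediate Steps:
5*(-1 - 3) + 11*r(-5) = 5*(-1 - 3) + 11*(-4/(-5)) = 5*(-4) + 11*(-4*(-⅕)) = -20 + 11*(⅘) = -20 + 44/5 = -56/5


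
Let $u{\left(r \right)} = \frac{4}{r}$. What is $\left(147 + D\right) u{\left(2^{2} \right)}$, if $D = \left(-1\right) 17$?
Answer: $130$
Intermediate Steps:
$D = -17$
$\left(147 + D\right) u{\left(2^{2} \right)} = \left(147 - 17\right) \frac{4}{2^{2}} = 130 \cdot \frac{4}{4} = 130 \cdot 4 \cdot \frac{1}{4} = 130 \cdot 1 = 130$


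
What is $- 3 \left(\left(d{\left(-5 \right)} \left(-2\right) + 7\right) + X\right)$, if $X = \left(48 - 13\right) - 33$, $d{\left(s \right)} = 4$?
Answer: $-3$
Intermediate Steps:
$X = 2$ ($X = 35 - 33 = 2$)
$- 3 \left(\left(d{\left(-5 \right)} \left(-2\right) + 7\right) + X\right) = - 3 \left(\left(4 \left(-2\right) + 7\right) + 2\right) = - 3 \left(\left(-8 + 7\right) + 2\right) = - 3 \left(-1 + 2\right) = \left(-3\right) 1 = -3$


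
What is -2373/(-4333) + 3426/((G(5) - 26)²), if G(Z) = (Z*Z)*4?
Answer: 1988529/1694822 ≈ 1.1733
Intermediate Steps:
G(Z) = 4*Z² (G(Z) = Z²*4 = 4*Z²)
-2373/(-4333) + 3426/((G(5) - 26)²) = -2373/(-4333) + 3426/((4*5² - 26)²) = -2373*(-1/4333) + 3426/((4*25 - 26)²) = 339/619 + 3426/((100 - 26)²) = 339/619 + 3426/(74²) = 339/619 + 3426/5476 = 339/619 + 3426*(1/5476) = 339/619 + 1713/2738 = 1988529/1694822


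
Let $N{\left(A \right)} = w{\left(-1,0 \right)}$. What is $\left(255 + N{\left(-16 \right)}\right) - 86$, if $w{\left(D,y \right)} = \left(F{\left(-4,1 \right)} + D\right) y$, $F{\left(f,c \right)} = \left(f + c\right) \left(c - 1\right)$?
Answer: $169$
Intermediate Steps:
$F{\left(f,c \right)} = \left(-1 + c\right) \left(c + f\right)$ ($F{\left(f,c \right)} = \left(c + f\right) \left(-1 + c\right) = \left(-1 + c\right) \left(c + f\right)$)
$w{\left(D,y \right)} = D y$ ($w{\left(D,y \right)} = \left(\left(1^{2} - 1 - -4 + 1 \left(-4\right)\right) + D\right) y = \left(\left(1 - 1 + 4 - 4\right) + D\right) y = \left(0 + D\right) y = D y$)
$N{\left(A \right)} = 0$ ($N{\left(A \right)} = \left(-1\right) 0 = 0$)
$\left(255 + N{\left(-16 \right)}\right) - 86 = \left(255 + 0\right) - 86 = 255 - 86 = 169$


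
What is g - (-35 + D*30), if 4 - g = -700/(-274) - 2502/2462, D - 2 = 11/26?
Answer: -77240405/2192411 ≈ -35.231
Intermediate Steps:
D = 63/26 (D = 2 + 11/26 = 63/26 ≈ 2.4231)
g = 415125/168647 (g = 4 - (-700/(-274) - 2502/2462) = 4 - (-700*(-1/274) - 2502*1/2462) = 4 - (350/137 - 1251/1231) = 4 - 1*259463/168647 = 4 - 259463/168647 = 415125/168647 ≈ 2.4615)
g - (-35 + D*30) = 415125/168647 - (-35 + (63/26)*30) = 415125/168647 - (-35 + 945/13) = 415125/168647 - 1*490/13 = 415125/168647 - 490/13 = -77240405/2192411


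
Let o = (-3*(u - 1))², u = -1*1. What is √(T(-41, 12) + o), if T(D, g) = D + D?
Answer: I*√46 ≈ 6.7823*I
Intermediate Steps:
T(D, g) = 2*D
u = -1
o = 36 (o = (-3*(-1 - 1))² = (-3*(-2))² = 6² = 36)
√(T(-41, 12) + o) = √(2*(-41) + 36) = √(-82 + 36) = √(-46) = I*√46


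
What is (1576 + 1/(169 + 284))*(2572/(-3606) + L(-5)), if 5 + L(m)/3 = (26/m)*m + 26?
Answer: 180579059473/816759 ≈ 2.2109e+5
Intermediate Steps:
L(m) = 141 (L(m) = -15 + 3*((26/m)*m + 26) = -15 + 3*(26 + 26) = -15 + 3*52 = -15 + 156 = 141)
(1576 + 1/(169 + 284))*(2572/(-3606) + L(-5)) = (1576 + 1/(169 + 284))*(2572/(-3606) + 141) = (1576 + 1/453)*(2572*(-1/3606) + 141) = (1576 + 1/453)*(-1286/1803 + 141) = (713929/453)*(252937/1803) = 180579059473/816759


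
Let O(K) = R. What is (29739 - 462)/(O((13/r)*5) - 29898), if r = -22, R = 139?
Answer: -29277/29759 ≈ -0.98380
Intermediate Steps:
O(K) = 139
(29739 - 462)/(O((13/r)*5) - 29898) = (29739 - 462)/(139 - 29898) = 29277/(-29759) = 29277*(-1/29759) = -29277/29759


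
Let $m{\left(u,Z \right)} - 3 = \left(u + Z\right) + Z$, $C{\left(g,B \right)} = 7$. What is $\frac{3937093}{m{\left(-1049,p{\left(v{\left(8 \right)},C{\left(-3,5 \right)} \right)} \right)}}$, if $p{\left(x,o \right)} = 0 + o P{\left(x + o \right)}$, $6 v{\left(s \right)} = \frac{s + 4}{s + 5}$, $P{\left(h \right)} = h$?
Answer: $- \frac{51182209}{12296} \approx -4162.5$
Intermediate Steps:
$v{\left(s \right)} = \frac{4 + s}{6 \left(5 + s\right)}$ ($v{\left(s \right)} = \frac{\left(s + 4\right) \frac{1}{s + 5}}{6} = \frac{\left(4 + s\right) \frac{1}{5 + s}}{6} = \frac{\frac{1}{5 + s} \left(4 + s\right)}{6} = \frac{4 + s}{6 \left(5 + s\right)}$)
$p{\left(x,o \right)} = o \left(o + x\right)$ ($p{\left(x,o \right)} = 0 + o \left(x + o\right) = 0 + o \left(o + x\right) = o \left(o + x\right)$)
$m{\left(u,Z \right)} = 3 + u + 2 Z$ ($m{\left(u,Z \right)} = 3 + \left(\left(u + Z\right) + Z\right) = 3 + \left(\left(Z + u\right) + Z\right) = 3 + \left(u + 2 Z\right) = 3 + u + 2 Z$)
$\frac{3937093}{m{\left(-1049,p{\left(v{\left(8 \right)},C{\left(-3,5 \right)} \right)} \right)}} = \frac{3937093}{3 - 1049 + 2 \cdot 7 \left(7 + \frac{4 + 8}{6 \left(5 + 8\right)}\right)} = \frac{3937093}{3 - 1049 + 2 \cdot 7 \left(7 + \frac{1}{6} \cdot \frac{1}{13} \cdot 12\right)} = \frac{3937093}{3 - 1049 + 2 \cdot 7 \left(7 + \frac{2}{13}\right)} = \frac{3937093}{3 - 1049 + 2 \cdot 7 \cdot \frac{93}{13}} = \frac{3937093}{3 - 1049 + 2 \cdot \frac{651}{13}} = \frac{3937093}{3 - 1049 + \frac{1302}{13}} = \frac{3937093}{- \frac{12296}{13}} = 3937093 \left(- \frac{13}{12296}\right) = - \frac{51182209}{12296}$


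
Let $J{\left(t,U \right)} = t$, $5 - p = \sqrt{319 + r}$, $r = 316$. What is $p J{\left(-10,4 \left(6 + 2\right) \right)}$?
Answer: $-50 + 10 \sqrt{635} \approx 201.99$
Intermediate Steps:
$p = 5 - \sqrt{635}$ ($p = 5 - \sqrt{319 + 316} = 5 - \sqrt{635} \approx -20.199$)
$p J{\left(-10,4 \left(6 + 2\right) \right)} = \left(5 - \sqrt{635}\right) \left(-10\right) = -50 + 10 \sqrt{635}$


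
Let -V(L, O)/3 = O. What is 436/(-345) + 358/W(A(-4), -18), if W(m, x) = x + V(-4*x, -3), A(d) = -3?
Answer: -42478/1035 ≈ -41.042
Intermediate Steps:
V(L, O) = -3*O
W(m, x) = 9 + x (W(m, x) = x - 3*(-3) = x + 9 = 9 + x)
436/(-345) + 358/W(A(-4), -18) = 436/(-345) + 358/(9 - 18) = 436*(-1/345) + 358/(-9) = -436/345 + 358*(-⅑) = -436/345 - 358/9 = -42478/1035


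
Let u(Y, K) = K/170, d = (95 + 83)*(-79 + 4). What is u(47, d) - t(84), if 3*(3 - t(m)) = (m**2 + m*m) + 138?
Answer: 79364/17 ≈ 4668.5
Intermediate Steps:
d = -13350 (d = 178*(-75) = -13350)
u(Y, K) = K/170 (u(Y, K) = K*(1/170) = K/170)
t(m) = -43 - 2*m**2/3 (t(m) = 3 - ((m**2 + m*m) + 138)/3 = 3 - ((m**2 + m**2) + 138)/3 = 3 - (2*m**2 + 138)/3 = 3 - (138 + 2*m**2)/3 = 3 + (-46 - 2*m**2/3) = -43 - 2*m**2/3)
u(47, d) - t(84) = (1/170)*(-13350) - (-43 - 2/3*84**2) = -1335/17 - (-43 - 2/3*7056) = -1335/17 - (-43 - 4704) = -1335/17 - 1*(-4747) = -1335/17 + 4747 = 79364/17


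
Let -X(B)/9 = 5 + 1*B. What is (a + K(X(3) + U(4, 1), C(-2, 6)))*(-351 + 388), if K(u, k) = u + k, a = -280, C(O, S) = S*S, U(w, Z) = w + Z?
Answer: -11507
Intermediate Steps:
U(w, Z) = Z + w
X(B) = -45 - 9*B (X(B) = -9*(5 + 1*B) = -9*(5 + B) = -45 - 9*B)
C(O, S) = S²
K(u, k) = k + u
(a + K(X(3) + U(4, 1), C(-2, 6)))*(-351 + 388) = (-280 + (6² + ((-45 - 9*3) + (1 + 4))))*(-351 + 388) = (-280 + (36 + ((-45 - 27) + 5)))*37 = (-280 + (36 + (-72 + 5)))*37 = (-280 + (36 - 67))*37 = (-280 - 31)*37 = -311*37 = -11507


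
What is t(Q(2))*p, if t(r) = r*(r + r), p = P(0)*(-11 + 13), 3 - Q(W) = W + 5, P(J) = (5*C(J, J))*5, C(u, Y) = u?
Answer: 0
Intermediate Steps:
P(J) = 25*J (P(J) = (5*J)*5 = 25*J)
Q(W) = -2 - W (Q(W) = 3 - (W + 5) = 3 - (5 + W) = 3 + (-5 - W) = -2 - W)
p = 0 (p = (25*0)*(-11 + 13) = 0*2 = 0)
t(r) = 2*r² (t(r) = r*(2*r) = 2*r²)
t(Q(2))*p = (2*(-2 - 1*2)²)*0 = (2*(-2 - 2)²)*0 = (2*(-4)²)*0 = (2*16)*0 = 32*0 = 0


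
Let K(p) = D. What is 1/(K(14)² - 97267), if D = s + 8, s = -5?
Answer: -1/97258 ≈ -1.0282e-5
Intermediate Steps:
D = 3 (D = -5 + 8 = 3)
K(p) = 3
1/(K(14)² - 97267) = 1/(3² - 97267) = 1/(9 - 97267) = 1/(-97258) = -1/97258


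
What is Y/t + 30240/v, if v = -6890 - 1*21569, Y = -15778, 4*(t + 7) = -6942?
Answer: 792665804/99179615 ≈ 7.9922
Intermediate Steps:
t = -3485/2 (t = -7 + (¼)*(-6942) = -7 - 3471/2 = -3485/2 ≈ -1742.5)
v = -28459 (v = -6890 - 21569 = -28459)
Y/t + 30240/v = -15778/(-3485/2) + 30240/(-28459) = -15778*(-2/3485) + 30240*(-1/28459) = 31556/3485 - 30240/28459 = 792665804/99179615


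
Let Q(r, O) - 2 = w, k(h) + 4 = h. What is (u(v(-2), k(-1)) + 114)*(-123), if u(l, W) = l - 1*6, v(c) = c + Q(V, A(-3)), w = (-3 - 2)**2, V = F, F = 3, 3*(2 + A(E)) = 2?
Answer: -16359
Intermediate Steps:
k(h) = -4 + h
A(E) = -4/3 (A(E) = -2 + (1/3)*2 = -2 + 2/3 = -4/3)
V = 3
w = 25 (w = (-5)**2 = 25)
Q(r, O) = 27 (Q(r, O) = 2 + 25 = 27)
v(c) = 27 + c (v(c) = c + 27 = 27 + c)
u(l, W) = -6 + l (u(l, W) = l - 6 = -6 + l)
(u(v(-2), k(-1)) + 114)*(-123) = ((-6 + (27 - 2)) + 114)*(-123) = ((-6 + 25) + 114)*(-123) = (19 + 114)*(-123) = 133*(-123) = -16359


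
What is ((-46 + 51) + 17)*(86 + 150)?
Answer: 5192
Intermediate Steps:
((-46 + 51) + 17)*(86 + 150) = (5 + 17)*236 = 22*236 = 5192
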